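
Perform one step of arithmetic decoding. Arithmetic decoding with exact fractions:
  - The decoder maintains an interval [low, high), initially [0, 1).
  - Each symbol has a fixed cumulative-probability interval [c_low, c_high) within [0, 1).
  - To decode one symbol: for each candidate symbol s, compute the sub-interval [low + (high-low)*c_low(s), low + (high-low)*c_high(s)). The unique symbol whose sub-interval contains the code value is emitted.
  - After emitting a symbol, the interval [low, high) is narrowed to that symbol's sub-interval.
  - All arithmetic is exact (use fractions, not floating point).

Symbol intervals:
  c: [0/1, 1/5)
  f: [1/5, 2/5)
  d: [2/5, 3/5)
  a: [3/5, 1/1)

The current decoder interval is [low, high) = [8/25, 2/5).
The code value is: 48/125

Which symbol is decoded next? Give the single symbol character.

Interval width = high − low = 2/5 − 8/25 = 2/25
Scaled code = (code − low) / width = (48/125 − 8/25) / 2/25 = 4/5
  c: [0/1, 1/5) 
  f: [1/5, 2/5) 
  d: [2/5, 3/5) 
  a: [3/5, 1/1) ← scaled code falls here ✓

Answer: a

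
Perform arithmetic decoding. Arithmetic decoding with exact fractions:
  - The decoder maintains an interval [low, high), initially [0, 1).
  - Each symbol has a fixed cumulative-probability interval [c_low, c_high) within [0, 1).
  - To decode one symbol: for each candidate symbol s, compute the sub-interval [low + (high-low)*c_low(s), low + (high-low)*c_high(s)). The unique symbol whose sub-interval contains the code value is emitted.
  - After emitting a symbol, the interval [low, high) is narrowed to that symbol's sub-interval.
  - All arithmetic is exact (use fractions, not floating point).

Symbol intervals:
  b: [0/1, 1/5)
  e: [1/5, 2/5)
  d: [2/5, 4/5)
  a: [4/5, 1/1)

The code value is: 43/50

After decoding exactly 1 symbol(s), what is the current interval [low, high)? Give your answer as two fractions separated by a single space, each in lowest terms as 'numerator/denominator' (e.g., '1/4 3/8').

Answer: 4/5 1/1

Derivation:
Step 1: interval [0/1, 1/1), width = 1/1 - 0/1 = 1/1
  'b': [0/1 + 1/1*0/1, 0/1 + 1/1*1/5) = [0/1, 1/5)
  'e': [0/1 + 1/1*1/5, 0/1 + 1/1*2/5) = [1/5, 2/5)
  'd': [0/1 + 1/1*2/5, 0/1 + 1/1*4/5) = [2/5, 4/5)
  'a': [0/1 + 1/1*4/5, 0/1 + 1/1*1/1) = [4/5, 1/1) <- contains code 43/50
  emit 'a', narrow to [4/5, 1/1)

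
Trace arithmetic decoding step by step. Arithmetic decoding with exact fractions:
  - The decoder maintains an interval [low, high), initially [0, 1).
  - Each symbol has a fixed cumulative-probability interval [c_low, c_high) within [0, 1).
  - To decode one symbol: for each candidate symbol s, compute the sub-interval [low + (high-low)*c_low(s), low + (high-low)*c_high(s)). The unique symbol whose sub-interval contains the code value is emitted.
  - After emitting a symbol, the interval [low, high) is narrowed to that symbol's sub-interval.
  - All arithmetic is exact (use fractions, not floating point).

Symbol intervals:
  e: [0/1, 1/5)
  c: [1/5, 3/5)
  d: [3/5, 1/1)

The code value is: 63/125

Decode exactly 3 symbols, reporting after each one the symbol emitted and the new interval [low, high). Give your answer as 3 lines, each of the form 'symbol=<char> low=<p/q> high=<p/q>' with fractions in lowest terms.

Step 1: interval [0/1, 1/1), width = 1/1 - 0/1 = 1/1
  'e': [0/1 + 1/1*0/1, 0/1 + 1/1*1/5) = [0/1, 1/5)
  'c': [0/1 + 1/1*1/5, 0/1 + 1/1*3/5) = [1/5, 3/5) <- contains code 63/125
  'd': [0/1 + 1/1*3/5, 0/1 + 1/1*1/1) = [3/5, 1/1)
  emit 'c', narrow to [1/5, 3/5)
Step 2: interval [1/5, 3/5), width = 3/5 - 1/5 = 2/5
  'e': [1/5 + 2/5*0/1, 1/5 + 2/5*1/5) = [1/5, 7/25)
  'c': [1/5 + 2/5*1/5, 1/5 + 2/5*3/5) = [7/25, 11/25)
  'd': [1/5 + 2/5*3/5, 1/5 + 2/5*1/1) = [11/25, 3/5) <- contains code 63/125
  emit 'd', narrow to [11/25, 3/5)
Step 3: interval [11/25, 3/5), width = 3/5 - 11/25 = 4/25
  'e': [11/25 + 4/25*0/1, 11/25 + 4/25*1/5) = [11/25, 59/125)
  'c': [11/25 + 4/25*1/5, 11/25 + 4/25*3/5) = [59/125, 67/125) <- contains code 63/125
  'd': [11/25 + 4/25*3/5, 11/25 + 4/25*1/1) = [67/125, 3/5)
  emit 'c', narrow to [59/125, 67/125)

Answer: symbol=c low=1/5 high=3/5
symbol=d low=11/25 high=3/5
symbol=c low=59/125 high=67/125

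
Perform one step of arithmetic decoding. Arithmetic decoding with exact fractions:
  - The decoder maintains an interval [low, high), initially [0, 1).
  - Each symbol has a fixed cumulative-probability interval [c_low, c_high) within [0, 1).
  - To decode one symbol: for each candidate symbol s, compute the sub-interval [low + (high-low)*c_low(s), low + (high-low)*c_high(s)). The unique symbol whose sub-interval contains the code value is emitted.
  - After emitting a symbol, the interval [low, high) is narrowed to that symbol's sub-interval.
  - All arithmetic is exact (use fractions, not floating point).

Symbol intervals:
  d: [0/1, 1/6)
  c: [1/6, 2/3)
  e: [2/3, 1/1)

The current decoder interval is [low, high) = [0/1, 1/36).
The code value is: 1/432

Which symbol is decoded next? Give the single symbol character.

Answer: d

Derivation:
Interval width = high − low = 1/36 − 0/1 = 1/36
Scaled code = (code − low) / width = (1/432 − 0/1) / 1/36 = 1/12
  d: [0/1, 1/6) ← scaled code falls here ✓
  c: [1/6, 2/3) 
  e: [2/3, 1/1) 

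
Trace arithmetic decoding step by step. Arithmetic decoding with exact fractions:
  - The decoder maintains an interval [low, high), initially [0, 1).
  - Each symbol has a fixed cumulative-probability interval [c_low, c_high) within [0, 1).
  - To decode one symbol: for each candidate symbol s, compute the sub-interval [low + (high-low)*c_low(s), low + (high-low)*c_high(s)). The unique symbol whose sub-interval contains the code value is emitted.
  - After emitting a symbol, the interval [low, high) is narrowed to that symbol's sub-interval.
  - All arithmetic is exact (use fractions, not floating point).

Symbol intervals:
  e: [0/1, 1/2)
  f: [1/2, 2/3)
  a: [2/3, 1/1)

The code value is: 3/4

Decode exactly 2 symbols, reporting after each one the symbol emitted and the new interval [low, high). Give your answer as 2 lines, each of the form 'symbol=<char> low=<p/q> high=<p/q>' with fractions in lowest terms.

Answer: symbol=a low=2/3 high=1/1
symbol=e low=2/3 high=5/6

Derivation:
Step 1: interval [0/1, 1/1), width = 1/1 - 0/1 = 1/1
  'e': [0/1 + 1/1*0/1, 0/1 + 1/1*1/2) = [0/1, 1/2)
  'f': [0/1 + 1/1*1/2, 0/1 + 1/1*2/3) = [1/2, 2/3)
  'a': [0/1 + 1/1*2/3, 0/1 + 1/1*1/1) = [2/3, 1/1) <- contains code 3/4
  emit 'a', narrow to [2/3, 1/1)
Step 2: interval [2/3, 1/1), width = 1/1 - 2/3 = 1/3
  'e': [2/3 + 1/3*0/1, 2/3 + 1/3*1/2) = [2/3, 5/6) <- contains code 3/4
  'f': [2/3 + 1/3*1/2, 2/3 + 1/3*2/3) = [5/6, 8/9)
  'a': [2/3 + 1/3*2/3, 2/3 + 1/3*1/1) = [8/9, 1/1)
  emit 'e', narrow to [2/3, 5/6)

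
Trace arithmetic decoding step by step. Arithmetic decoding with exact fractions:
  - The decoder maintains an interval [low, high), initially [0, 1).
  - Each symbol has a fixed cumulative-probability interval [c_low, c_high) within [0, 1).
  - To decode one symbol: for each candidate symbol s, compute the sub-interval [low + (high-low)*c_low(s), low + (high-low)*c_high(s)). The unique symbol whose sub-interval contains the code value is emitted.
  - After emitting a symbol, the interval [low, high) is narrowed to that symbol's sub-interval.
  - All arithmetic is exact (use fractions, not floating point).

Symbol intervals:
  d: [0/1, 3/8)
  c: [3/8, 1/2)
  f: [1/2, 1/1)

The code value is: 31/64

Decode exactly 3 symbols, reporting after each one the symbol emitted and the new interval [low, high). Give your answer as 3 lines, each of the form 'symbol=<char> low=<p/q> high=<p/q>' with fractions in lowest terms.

Step 1: interval [0/1, 1/1), width = 1/1 - 0/1 = 1/1
  'd': [0/1 + 1/1*0/1, 0/1 + 1/1*3/8) = [0/1, 3/8)
  'c': [0/1 + 1/1*3/8, 0/1 + 1/1*1/2) = [3/8, 1/2) <- contains code 31/64
  'f': [0/1 + 1/1*1/2, 0/1 + 1/1*1/1) = [1/2, 1/1)
  emit 'c', narrow to [3/8, 1/2)
Step 2: interval [3/8, 1/2), width = 1/2 - 3/8 = 1/8
  'd': [3/8 + 1/8*0/1, 3/8 + 1/8*3/8) = [3/8, 27/64)
  'c': [3/8 + 1/8*3/8, 3/8 + 1/8*1/2) = [27/64, 7/16)
  'f': [3/8 + 1/8*1/2, 3/8 + 1/8*1/1) = [7/16, 1/2) <- contains code 31/64
  emit 'f', narrow to [7/16, 1/2)
Step 3: interval [7/16, 1/2), width = 1/2 - 7/16 = 1/16
  'd': [7/16 + 1/16*0/1, 7/16 + 1/16*3/8) = [7/16, 59/128)
  'c': [7/16 + 1/16*3/8, 7/16 + 1/16*1/2) = [59/128, 15/32)
  'f': [7/16 + 1/16*1/2, 7/16 + 1/16*1/1) = [15/32, 1/2) <- contains code 31/64
  emit 'f', narrow to [15/32, 1/2)

Answer: symbol=c low=3/8 high=1/2
symbol=f low=7/16 high=1/2
symbol=f low=15/32 high=1/2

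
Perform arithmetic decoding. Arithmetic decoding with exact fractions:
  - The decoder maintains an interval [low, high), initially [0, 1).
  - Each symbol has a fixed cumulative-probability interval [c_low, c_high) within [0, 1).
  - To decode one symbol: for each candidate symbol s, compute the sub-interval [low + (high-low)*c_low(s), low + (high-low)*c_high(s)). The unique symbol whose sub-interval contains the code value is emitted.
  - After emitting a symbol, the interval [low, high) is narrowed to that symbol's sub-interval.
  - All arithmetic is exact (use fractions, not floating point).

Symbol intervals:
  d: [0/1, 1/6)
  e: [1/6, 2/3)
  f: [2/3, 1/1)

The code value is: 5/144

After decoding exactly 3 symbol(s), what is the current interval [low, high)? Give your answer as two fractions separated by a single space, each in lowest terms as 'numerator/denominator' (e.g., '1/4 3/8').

Step 1: interval [0/1, 1/1), width = 1/1 - 0/1 = 1/1
  'd': [0/1 + 1/1*0/1, 0/1 + 1/1*1/6) = [0/1, 1/6) <- contains code 5/144
  'e': [0/1 + 1/1*1/6, 0/1 + 1/1*2/3) = [1/6, 2/3)
  'f': [0/1 + 1/1*2/3, 0/1 + 1/1*1/1) = [2/3, 1/1)
  emit 'd', narrow to [0/1, 1/6)
Step 2: interval [0/1, 1/6), width = 1/6 - 0/1 = 1/6
  'd': [0/1 + 1/6*0/1, 0/1 + 1/6*1/6) = [0/1, 1/36)
  'e': [0/1 + 1/6*1/6, 0/1 + 1/6*2/3) = [1/36, 1/9) <- contains code 5/144
  'f': [0/1 + 1/6*2/3, 0/1 + 1/6*1/1) = [1/9, 1/6)
  emit 'e', narrow to [1/36, 1/9)
Step 3: interval [1/36, 1/9), width = 1/9 - 1/36 = 1/12
  'd': [1/36 + 1/12*0/1, 1/36 + 1/12*1/6) = [1/36, 1/24) <- contains code 5/144
  'e': [1/36 + 1/12*1/6, 1/36 + 1/12*2/3) = [1/24, 1/12)
  'f': [1/36 + 1/12*2/3, 1/36 + 1/12*1/1) = [1/12, 1/9)
  emit 'd', narrow to [1/36, 1/24)

Answer: 1/36 1/24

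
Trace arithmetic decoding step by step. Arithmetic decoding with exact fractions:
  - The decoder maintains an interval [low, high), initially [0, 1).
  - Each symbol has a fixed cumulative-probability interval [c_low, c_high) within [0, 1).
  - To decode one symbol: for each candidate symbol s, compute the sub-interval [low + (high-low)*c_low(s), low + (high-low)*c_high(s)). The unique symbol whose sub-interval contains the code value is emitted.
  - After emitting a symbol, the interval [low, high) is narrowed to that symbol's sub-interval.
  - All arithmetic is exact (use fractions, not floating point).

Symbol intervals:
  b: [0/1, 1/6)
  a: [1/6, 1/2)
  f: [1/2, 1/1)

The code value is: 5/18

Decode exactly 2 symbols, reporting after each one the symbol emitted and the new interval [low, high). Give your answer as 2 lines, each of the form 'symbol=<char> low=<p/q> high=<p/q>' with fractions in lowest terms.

Step 1: interval [0/1, 1/1), width = 1/1 - 0/1 = 1/1
  'b': [0/1 + 1/1*0/1, 0/1 + 1/1*1/6) = [0/1, 1/6)
  'a': [0/1 + 1/1*1/6, 0/1 + 1/1*1/2) = [1/6, 1/2) <- contains code 5/18
  'f': [0/1 + 1/1*1/2, 0/1 + 1/1*1/1) = [1/2, 1/1)
  emit 'a', narrow to [1/6, 1/2)
Step 2: interval [1/6, 1/2), width = 1/2 - 1/6 = 1/3
  'b': [1/6 + 1/3*0/1, 1/6 + 1/3*1/6) = [1/6, 2/9)
  'a': [1/6 + 1/3*1/6, 1/6 + 1/3*1/2) = [2/9, 1/3) <- contains code 5/18
  'f': [1/6 + 1/3*1/2, 1/6 + 1/3*1/1) = [1/3, 1/2)
  emit 'a', narrow to [2/9, 1/3)

Answer: symbol=a low=1/6 high=1/2
symbol=a low=2/9 high=1/3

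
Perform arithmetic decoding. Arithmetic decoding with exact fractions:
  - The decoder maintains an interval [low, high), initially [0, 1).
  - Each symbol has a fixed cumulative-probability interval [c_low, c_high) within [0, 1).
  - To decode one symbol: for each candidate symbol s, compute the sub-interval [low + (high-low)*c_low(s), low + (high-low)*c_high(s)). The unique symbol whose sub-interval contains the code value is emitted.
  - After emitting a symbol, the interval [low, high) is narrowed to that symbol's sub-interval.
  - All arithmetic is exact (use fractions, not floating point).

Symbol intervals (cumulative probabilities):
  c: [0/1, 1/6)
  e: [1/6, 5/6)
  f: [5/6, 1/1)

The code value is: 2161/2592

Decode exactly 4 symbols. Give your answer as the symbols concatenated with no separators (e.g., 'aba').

Step 1: interval [0/1, 1/1), width = 1/1 - 0/1 = 1/1
  'c': [0/1 + 1/1*0/1, 0/1 + 1/1*1/6) = [0/1, 1/6)
  'e': [0/1 + 1/1*1/6, 0/1 + 1/1*5/6) = [1/6, 5/6)
  'f': [0/1 + 1/1*5/6, 0/1 + 1/1*1/1) = [5/6, 1/1) <- contains code 2161/2592
  emit 'f', narrow to [5/6, 1/1)
Step 2: interval [5/6, 1/1), width = 1/1 - 5/6 = 1/6
  'c': [5/6 + 1/6*0/1, 5/6 + 1/6*1/6) = [5/6, 31/36) <- contains code 2161/2592
  'e': [5/6 + 1/6*1/6, 5/6 + 1/6*5/6) = [31/36, 35/36)
  'f': [5/6 + 1/6*5/6, 5/6 + 1/6*1/1) = [35/36, 1/1)
  emit 'c', narrow to [5/6, 31/36)
Step 3: interval [5/6, 31/36), width = 31/36 - 5/6 = 1/36
  'c': [5/6 + 1/36*0/1, 5/6 + 1/36*1/6) = [5/6, 181/216) <- contains code 2161/2592
  'e': [5/6 + 1/36*1/6, 5/6 + 1/36*5/6) = [181/216, 185/216)
  'f': [5/6 + 1/36*5/6, 5/6 + 1/36*1/1) = [185/216, 31/36)
  emit 'c', narrow to [5/6, 181/216)
Step 4: interval [5/6, 181/216), width = 181/216 - 5/6 = 1/216
  'c': [5/6 + 1/216*0/1, 5/6 + 1/216*1/6) = [5/6, 1081/1296) <- contains code 2161/2592
  'e': [5/6 + 1/216*1/6, 5/6 + 1/216*5/6) = [1081/1296, 1085/1296)
  'f': [5/6 + 1/216*5/6, 5/6 + 1/216*1/1) = [1085/1296, 181/216)
  emit 'c', narrow to [5/6, 1081/1296)

Answer: fccc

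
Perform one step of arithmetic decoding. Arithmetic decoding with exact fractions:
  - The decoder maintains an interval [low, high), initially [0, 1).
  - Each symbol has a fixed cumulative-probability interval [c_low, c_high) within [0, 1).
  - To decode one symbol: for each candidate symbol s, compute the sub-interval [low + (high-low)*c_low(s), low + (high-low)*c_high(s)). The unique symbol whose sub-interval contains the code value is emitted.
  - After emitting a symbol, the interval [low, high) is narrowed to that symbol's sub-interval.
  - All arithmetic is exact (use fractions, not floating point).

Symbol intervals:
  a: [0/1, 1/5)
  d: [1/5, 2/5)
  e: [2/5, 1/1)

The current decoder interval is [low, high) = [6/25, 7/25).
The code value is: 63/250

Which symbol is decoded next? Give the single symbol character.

Interval width = high − low = 7/25 − 6/25 = 1/25
Scaled code = (code − low) / width = (63/250 − 6/25) / 1/25 = 3/10
  a: [0/1, 1/5) 
  d: [1/5, 2/5) ← scaled code falls here ✓
  e: [2/5, 1/1) 

Answer: d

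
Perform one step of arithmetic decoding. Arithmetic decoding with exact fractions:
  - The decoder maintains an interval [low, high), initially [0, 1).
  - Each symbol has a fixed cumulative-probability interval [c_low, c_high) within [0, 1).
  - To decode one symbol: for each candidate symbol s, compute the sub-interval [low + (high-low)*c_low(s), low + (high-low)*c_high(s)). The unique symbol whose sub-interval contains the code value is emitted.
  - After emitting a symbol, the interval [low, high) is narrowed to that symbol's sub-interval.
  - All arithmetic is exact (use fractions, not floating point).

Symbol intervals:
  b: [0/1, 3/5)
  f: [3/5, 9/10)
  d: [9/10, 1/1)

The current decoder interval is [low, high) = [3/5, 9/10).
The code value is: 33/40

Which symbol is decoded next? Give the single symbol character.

Answer: f

Derivation:
Interval width = high − low = 9/10 − 3/5 = 3/10
Scaled code = (code − low) / width = (33/40 − 3/5) / 3/10 = 3/4
  b: [0/1, 3/5) 
  f: [3/5, 9/10) ← scaled code falls here ✓
  d: [9/10, 1/1) 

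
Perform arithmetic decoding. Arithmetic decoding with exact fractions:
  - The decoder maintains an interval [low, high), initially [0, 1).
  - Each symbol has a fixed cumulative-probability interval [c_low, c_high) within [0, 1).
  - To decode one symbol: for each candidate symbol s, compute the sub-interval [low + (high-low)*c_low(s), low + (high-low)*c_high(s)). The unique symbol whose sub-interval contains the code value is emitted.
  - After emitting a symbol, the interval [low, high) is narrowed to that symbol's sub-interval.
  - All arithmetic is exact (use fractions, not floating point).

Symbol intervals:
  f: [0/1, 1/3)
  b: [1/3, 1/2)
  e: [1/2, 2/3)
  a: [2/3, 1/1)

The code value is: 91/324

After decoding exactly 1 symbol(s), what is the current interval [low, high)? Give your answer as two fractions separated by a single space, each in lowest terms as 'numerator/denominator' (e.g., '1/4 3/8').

Answer: 0/1 1/3

Derivation:
Step 1: interval [0/1, 1/1), width = 1/1 - 0/1 = 1/1
  'f': [0/1 + 1/1*0/1, 0/1 + 1/1*1/3) = [0/1, 1/3) <- contains code 91/324
  'b': [0/1 + 1/1*1/3, 0/1 + 1/1*1/2) = [1/3, 1/2)
  'e': [0/1 + 1/1*1/2, 0/1 + 1/1*2/3) = [1/2, 2/3)
  'a': [0/1 + 1/1*2/3, 0/1 + 1/1*1/1) = [2/3, 1/1)
  emit 'f', narrow to [0/1, 1/3)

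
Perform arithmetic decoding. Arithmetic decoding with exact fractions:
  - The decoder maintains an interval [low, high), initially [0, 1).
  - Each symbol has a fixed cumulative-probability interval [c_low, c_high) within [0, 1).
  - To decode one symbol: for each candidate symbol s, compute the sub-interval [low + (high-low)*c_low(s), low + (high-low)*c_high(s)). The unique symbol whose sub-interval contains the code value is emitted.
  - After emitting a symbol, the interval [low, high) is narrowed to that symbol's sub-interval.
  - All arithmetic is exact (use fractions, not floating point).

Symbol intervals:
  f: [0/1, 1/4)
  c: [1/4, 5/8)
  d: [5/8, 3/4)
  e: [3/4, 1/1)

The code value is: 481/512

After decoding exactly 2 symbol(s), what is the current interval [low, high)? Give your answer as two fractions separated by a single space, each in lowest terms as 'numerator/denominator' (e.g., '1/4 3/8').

Answer: 15/16 1/1

Derivation:
Step 1: interval [0/1, 1/1), width = 1/1 - 0/1 = 1/1
  'f': [0/1 + 1/1*0/1, 0/1 + 1/1*1/4) = [0/1, 1/4)
  'c': [0/1 + 1/1*1/4, 0/1 + 1/1*5/8) = [1/4, 5/8)
  'd': [0/1 + 1/1*5/8, 0/1 + 1/1*3/4) = [5/8, 3/4)
  'e': [0/1 + 1/1*3/4, 0/1 + 1/1*1/1) = [3/4, 1/1) <- contains code 481/512
  emit 'e', narrow to [3/4, 1/1)
Step 2: interval [3/4, 1/1), width = 1/1 - 3/4 = 1/4
  'f': [3/4 + 1/4*0/1, 3/4 + 1/4*1/4) = [3/4, 13/16)
  'c': [3/4 + 1/4*1/4, 3/4 + 1/4*5/8) = [13/16, 29/32)
  'd': [3/4 + 1/4*5/8, 3/4 + 1/4*3/4) = [29/32, 15/16)
  'e': [3/4 + 1/4*3/4, 3/4 + 1/4*1/1) = [15/16, 1/1) <- contains code 481/512
  emit 'e', narrow to [15/16, 1/1)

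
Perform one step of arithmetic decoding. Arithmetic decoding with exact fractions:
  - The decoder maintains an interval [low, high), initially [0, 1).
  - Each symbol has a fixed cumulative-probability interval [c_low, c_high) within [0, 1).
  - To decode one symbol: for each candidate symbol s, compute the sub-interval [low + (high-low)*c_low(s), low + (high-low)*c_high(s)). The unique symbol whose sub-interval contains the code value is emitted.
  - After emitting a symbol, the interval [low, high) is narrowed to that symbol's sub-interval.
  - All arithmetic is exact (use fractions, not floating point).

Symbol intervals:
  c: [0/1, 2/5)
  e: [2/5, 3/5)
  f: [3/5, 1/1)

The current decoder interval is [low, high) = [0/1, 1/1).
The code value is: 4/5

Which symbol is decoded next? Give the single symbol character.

Interval width = high − low = 1/1 − 0/1 = 1/1
Scaled code = (code − low) / width = (4/5 − 0/1) / 1/1 = 4/5
  c: [0/1, 2/5) 
  e: [2/5, 3/5) 
  f: [3/5, 1/1) ← scaled code falls here ✓

Answer: f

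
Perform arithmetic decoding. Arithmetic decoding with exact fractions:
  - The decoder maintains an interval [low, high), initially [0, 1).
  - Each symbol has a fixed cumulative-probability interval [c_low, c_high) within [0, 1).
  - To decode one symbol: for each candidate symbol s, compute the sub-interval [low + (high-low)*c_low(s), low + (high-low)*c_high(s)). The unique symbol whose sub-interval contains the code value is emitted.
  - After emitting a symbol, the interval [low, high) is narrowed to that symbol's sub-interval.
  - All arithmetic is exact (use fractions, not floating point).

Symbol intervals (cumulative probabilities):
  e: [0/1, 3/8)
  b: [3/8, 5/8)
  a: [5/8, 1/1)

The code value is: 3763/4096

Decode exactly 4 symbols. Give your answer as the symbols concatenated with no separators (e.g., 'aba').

Step 1: interval [0/1, 1/1), width = 1/1 - 0/1 = 1/1
  'e': [0/1 + 1/1*0/1, 0/1 + 1/1*3/8) = [0/1, 3/8)
  'b': [0/1 + 1/1*3/8, 0/1 + 1/1*5/8) = [3/8, 5/8)
  'a': [0/1 + 1/1*5/8, 0/1 + 1/1*1/1) = [5/8, 1/1) <- contains code 3763/4096
  emit 'a', narrow to [5/8, 1/1)
Step 2: interval [5/8, 1/1), width = 1/1 - 5/8 = 3/8
  'e': [5/8 + 3/8*0/1, 5/8 + 3/8*3/8) = [5/8, 49/64)
  'b': [5/8 + 3/8*3/8, 5/8 + 3/8*5/8) = [49/64, 55/64)
  'a': [5/8 + 3/8*5/8, 5/8 + 3/8*1/1) = [55/64, 1/1) <- contains code 3763/4096
  emit 'a', narrow to [55/64, 1/1)
Step 3: interval [55/64, 1/1), width = 1/1 - 55/64 = 9/64
  'e': [55/64 + 9/64*0/1, 55/64 + 9/64*3/8) = [55/64, 467/512)
  'b': [55/64 + 9/64*3/8, 55/64 + 9/64*5/8) = [467/512, 485/512) <- contains code 3763/4096
  'a': [55/64 + 9/64*5/8, 55/64 + 9/64*1/1) = [485/512, 1/1)
  emit 'b', narrow to [467/512, 485/512)
Step 4: interval [467/512, 485/512), width = 485/512 - 467/512 = 9/256
  'e': [467/512 + 9/256*0/1, 467/512 + 9/256*3/8) = [467/512, 1895/2048) <- contains code 3763/4096
  'b': [467/512 + 9/256*3/8, 467/512 + 9/256*5/8) = [1895/2048, 1913/2048)
  'a': [467/512 + 9/256*5/8, 467/512 + 9/256*1/1) = [1913/2048, 485/512)
  emit 'e', narrow to [467/512, 1895/2048)

Answer: aabe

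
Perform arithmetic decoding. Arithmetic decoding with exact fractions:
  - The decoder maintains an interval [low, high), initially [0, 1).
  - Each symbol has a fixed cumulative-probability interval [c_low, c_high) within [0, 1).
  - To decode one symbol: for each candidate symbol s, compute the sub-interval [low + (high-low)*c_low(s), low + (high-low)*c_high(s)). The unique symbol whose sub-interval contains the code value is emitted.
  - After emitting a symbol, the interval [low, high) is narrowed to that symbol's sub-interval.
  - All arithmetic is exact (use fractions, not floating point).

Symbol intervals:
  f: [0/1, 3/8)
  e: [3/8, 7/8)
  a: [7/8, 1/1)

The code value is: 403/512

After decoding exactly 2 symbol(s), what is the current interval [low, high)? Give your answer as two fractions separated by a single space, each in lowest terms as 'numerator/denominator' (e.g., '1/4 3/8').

Answer: 9/16 13/16

Derivation:
Step 1: interval [0/1, 1/1), width = 1/1 - 0/1 = 1/1
  'f': [0/1 + 1/1*0/1, 0/1 + 1/1*3/8) = [0/1, 3/8)
  'e': [0/1 + 1/1*3/8, 0/1 + 1/1*7/8) = [3/8, 7/8) <- contains code 403/512
  'a': [0/1 + 1/1*7/8, 0/1 + 1/1*1/1) = [7/8, 1/1)
  emit 'e', narrow to [3/8, 7/8)
Step 2: interval [3/8, 7/8), width = 7/8 - 3/8 = 1/2
  'f': [3/8 + 1/2*0/1, 3/8 + 1/2*3/8) = [3/8, 9/16)
  'e': [3/8 + 1/2*3/8, 3/8 + 1/2*7/8) = [9/16, 13/16) <- contains code 403/512
  'a': [3/8 + 1/2*7/8, 3/8 + 1/2*1/1) = [13/16, 7/8)
  emit 'e', narrow to [9/16, 13/16)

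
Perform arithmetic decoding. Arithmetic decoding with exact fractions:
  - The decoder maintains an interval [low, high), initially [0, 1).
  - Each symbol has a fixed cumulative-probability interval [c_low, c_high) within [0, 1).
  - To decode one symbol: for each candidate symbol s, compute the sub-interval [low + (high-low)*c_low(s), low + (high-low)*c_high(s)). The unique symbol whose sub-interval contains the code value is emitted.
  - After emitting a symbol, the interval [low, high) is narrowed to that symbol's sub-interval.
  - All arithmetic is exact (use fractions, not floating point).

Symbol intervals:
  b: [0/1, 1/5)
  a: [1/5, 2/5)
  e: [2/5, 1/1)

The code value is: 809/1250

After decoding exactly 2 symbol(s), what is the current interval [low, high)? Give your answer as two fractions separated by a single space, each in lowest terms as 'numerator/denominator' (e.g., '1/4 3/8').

Answer: 16/25 1/1

Derivation:
Step 1: interval [0/1, 1/1), width = 1/1 - 0/1 = 1/1
  'b': [0/1 + 1/1*0/1, 0/1 + 1/1*1/5) = [0/1, 1/5)
  'a': [0/1 + 1/1*1/5, 0/1 + 1/1*2/5) = [1/5, 2/5)
  'e': [0/1 + 1/1*2/5, 0/1 + 1/1*1/1) = [2/5, 1/1) <- contains code 809/1250
  emit 'e', narrow to [2/5, 1/1)
Step 2: interval [2/5, 1/1), width = 1/1 - 2/5 = 3/5
  'b': [2/5 + 3/5*0/1, 2/5 + 3/5*1/5) = [2/5, 13/25)
  'a': [2/5 + 3/5*1/5, 2/5 + 3/5*2/5) = [13/25, 16/25)
  'e': [2/5 + 3/5*2/5, 2/5 + 3/5*1/1) = [16/25, 1/1) <- contains code 809/1250
  emit 'e', narrow to [16/25, 1/1)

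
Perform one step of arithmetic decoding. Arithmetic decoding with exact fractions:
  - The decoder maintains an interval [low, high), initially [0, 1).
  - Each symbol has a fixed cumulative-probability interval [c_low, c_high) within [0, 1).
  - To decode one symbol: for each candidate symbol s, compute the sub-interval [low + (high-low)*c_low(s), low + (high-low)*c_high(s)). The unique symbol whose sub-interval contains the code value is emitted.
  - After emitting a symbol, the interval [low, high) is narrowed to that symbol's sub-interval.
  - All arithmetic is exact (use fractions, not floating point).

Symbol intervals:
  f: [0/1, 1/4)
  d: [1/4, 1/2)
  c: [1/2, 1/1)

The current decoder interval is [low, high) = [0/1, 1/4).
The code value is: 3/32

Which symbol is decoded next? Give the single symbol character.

Interval width = high − low = 1/4 − 0/1 = 1/4
Scaled code = (code − low) / width = (3/32 − 0/1) / 1/4 = 3/8
  f: [0/1, 1/4) 
  d: [1/4, 1/2) ← scaled code falls here ✓
  c: [1/2, 1/1) 

Answer: d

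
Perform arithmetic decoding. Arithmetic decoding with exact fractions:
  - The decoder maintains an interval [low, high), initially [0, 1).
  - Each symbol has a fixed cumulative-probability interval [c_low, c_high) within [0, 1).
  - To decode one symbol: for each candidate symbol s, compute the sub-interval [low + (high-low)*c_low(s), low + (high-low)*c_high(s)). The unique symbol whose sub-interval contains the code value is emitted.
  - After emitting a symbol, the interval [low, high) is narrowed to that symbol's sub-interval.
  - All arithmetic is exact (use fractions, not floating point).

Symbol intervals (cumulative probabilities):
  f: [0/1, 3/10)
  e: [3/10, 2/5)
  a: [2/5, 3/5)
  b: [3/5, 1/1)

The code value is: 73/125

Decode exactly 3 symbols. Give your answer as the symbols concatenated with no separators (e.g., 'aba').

Answer: abb

Derivation:
Step 1: interval [0/1, 1/1), width = 1/1 - 0/1 = 1/1
  'f': [0/1 + 1/1*0/1, 0/1 + 1/1*3/10) = [0/1, 3/10)
  'e': [0/1 + 1/1*3/10, 0/1 + 1/1*2/5) = [3/10, 2/5)
  'a': [0/1 + 1/1*2/5, 0/1 + 1/1*3/5) = [2/5, 3/5) <- contains code 73/125
  'b': [0/1 + 1/1*3/5, 0/1 + 1/1*1/1) = [3/5, 1/1)
  emit 'a', narrow to [2/5, 3/5)
Step 2: interval [2/5, 3/5), width = 3/5 - 2/5 = 1/5
  'f': [2/5 + 1/5*0/1, 2/5 + 1/5*3/10) = [2/5, 23/50)
  'e': [2/5 + 1/5*3/10, 2/5 + 1/5*2/5) = [23/50, 12/25)
  'a': [2/5 + 1/5*2/5, 2/5 + 1/5*3/5) = [12/25, 13/25)
  'b': [2/5 + 1/5*3/5, 2/5 + 1/5*1/1) = [13/25, 3/5) <- contains code 73/125
  emit 'b', narrow to [13/25, 3/5)
Step 3: interval [13/25, 3/5), width = 3/5 - 13/25 = 2/25
  'f': [13/25 + 2/25*0/1, 13/25 + 2/25*3/10) = [13/25, 68/125)
  'e': [13/25 + 2/25*3/10, 13/25 + 2/25*2/5) = [68/125, 69/125)
  'a': [13/25 + 2/25*2/5, 13/25 + 2/25*3/5) = [69/125, 71/125)
  'b': [13/25 + 2/25*3/5, 13/25 + 2/25*1/1) = [71/125, 3/5) <- contains code 73/125
  emit 'b', narrow to [71/125, 3/5)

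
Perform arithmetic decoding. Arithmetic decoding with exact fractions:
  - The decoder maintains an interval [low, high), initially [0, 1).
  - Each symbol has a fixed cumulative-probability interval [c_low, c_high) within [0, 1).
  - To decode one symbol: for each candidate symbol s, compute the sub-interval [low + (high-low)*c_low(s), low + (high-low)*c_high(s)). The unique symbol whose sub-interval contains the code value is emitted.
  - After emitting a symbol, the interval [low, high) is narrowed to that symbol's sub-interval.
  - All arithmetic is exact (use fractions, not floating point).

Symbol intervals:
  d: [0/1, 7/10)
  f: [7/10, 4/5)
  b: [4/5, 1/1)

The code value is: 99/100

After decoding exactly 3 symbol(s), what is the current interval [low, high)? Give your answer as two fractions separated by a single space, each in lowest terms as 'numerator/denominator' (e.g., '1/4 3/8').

Answer: 247/250 124/125

Derivation:
Step 1: interval [0/1, 1/1), width = 1/1 - 0/1 = 1/1
  'd': [0/1 + 1/1*0/1, 0/1 + 1/1*7/10) = [0/1, 7/10)
  'f': [0/1 + 1/1*7/10, 0/1 + 1/1*4/5) = [7/10, 4/5)
  'b': [0/1 + 1/1*4/5, 0/1 + 1/1*1/1) = [4/5, 1/1) <- contains code 99/100
  emit 'b', narrow to [4/5, 1/1)
Step 2: interval [4/5, 1/1), width = 1/1 - 4/5 = 1/5
  'd': [4/5 + 1/5*0/1, 4/5 + 1/5*7/10) = [4/5, 47/50)
  'f': [4/5 + 1/5*7/10, 4/5 + 1/5*4/5) = [47/50, 24/25)
  'b': [4/5 + 1/5*4/5, 4/5 + 1/5*1/1) = [24/25, 1/1) <- contains code 99/100
  emit 'b', narrow to [24/25, 1/1)
Step 3: interval [24/25, 1/1), width = 1/1 - 24/25 = 1/25
  'd': [24/25 + 1/25*0/1, 24/25 + 1/25*7/10) = [24/25, 247/250)
  'f': [24/25 + 1/25*7/10, 24/25 + 1/25*4/5) = [247/250, 124/125) <- contains code 99/100
  'b': [24/25 + 1/25*4/5, 24/25 + 1/25*1/1) = [124/125, 1/1)
  emit 'f', narrow to [247/250, 124/125)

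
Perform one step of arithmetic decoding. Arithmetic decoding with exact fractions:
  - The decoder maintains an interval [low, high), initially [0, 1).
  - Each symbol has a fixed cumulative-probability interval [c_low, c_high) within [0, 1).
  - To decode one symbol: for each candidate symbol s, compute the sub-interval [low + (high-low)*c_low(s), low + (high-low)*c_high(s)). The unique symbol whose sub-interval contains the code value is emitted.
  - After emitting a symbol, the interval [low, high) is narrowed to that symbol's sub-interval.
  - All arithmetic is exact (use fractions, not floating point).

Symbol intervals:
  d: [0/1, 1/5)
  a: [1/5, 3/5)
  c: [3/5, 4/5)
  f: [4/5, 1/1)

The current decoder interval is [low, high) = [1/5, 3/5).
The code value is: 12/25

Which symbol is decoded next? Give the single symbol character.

Answer: c

Derivation:
Interval width = high − low = 3/5 − 1/5 = 2/5
Scaled code = (code − low) / width = (12/25 − 1/5) / 2/5 = 7/10
  d: [0/1, 1/5) 
  a: [1/5, 3/5) 
  c: [3/5, 4/5) ← scaled code falls here ✓
  f: [4/5, 1/1) 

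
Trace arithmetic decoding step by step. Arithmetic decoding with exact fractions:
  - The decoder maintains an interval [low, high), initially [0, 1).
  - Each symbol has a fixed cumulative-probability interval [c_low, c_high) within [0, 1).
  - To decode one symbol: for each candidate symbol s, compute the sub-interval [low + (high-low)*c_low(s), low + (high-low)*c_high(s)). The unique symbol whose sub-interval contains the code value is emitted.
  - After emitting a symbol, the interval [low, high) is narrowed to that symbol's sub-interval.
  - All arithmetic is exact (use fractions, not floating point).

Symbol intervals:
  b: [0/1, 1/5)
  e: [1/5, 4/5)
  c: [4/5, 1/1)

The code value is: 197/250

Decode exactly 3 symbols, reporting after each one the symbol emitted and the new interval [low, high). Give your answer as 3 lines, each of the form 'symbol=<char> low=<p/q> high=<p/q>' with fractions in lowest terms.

Step 1: interval [0/1, 1/1), width = 1/1 - 0/1 = 1/1
  'b': [0/1 + 1/1*0/1, 0/1 + 1/1*1/5) = [0/1, 1/5)
  'e': [0/1 + 1/1*1/5, 0/1 + 1/1*4/5) = [1/5, 4/5) <- contains code 197/250
  'c': [0/1 + 1/1*4/5, 0/1 + 1/1*1/1) = [4/5, 1/1)
  emit 'e', narrow to [1/5, 4/5)
Step 2: interval [1/5, 4/5), width = 4/5 - 1/5 = 3/5
  'b': [1/5 + 3/5*0/1, 1/5 + 3/5*1/5) = [1/5, 8/25)
  'e': [1/5 + 3/5*1/5, 1/5 + 3/5*4/5) = [8/25, 17/25)
  'c': [1/5 + 3/5*4/5, 1/5 + 3/5*1/1) = [17/25, 4/5) <- contains code 197/250
  emit 'c', narrow to [17/25, 4/5)
Step 3: interval [17/25, 4/5), width = 4/5 - 17/25 = 3/25
  'b': [17/25 + 3/25*0/1, 17/25 + 3/25*1/5) = [17/25, 88/125)
  'e': [17/25 + 3/25*1/5, 17/25 + 3/25*4/5) = [88/125, 97/125)
  'c': [17/25 + 3/25*4/5, 17/25 + 3/25*1/1) = [97/125, 4/5) <- contains code 197/250
  emit 'c', narrow to [97/125, 4/5)

Answer: symbol=e low=1/5 high=4/5
symbol=c low=17/25 high=4/5
symbol=c low=97/125 high=4/5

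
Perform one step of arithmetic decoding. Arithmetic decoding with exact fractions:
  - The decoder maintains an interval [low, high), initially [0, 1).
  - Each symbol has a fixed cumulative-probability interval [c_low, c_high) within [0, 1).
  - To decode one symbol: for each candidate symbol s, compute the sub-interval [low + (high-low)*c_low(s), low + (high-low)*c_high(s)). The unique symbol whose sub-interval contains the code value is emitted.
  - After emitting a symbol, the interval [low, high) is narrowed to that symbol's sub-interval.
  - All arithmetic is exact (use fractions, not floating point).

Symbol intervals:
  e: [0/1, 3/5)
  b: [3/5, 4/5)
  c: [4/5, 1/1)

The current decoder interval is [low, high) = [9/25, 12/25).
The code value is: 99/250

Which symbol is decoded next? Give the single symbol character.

Answer: e

Derivation:
Interval width = high − low = 12/25 − 9/25 = 3/25
Scaled code = (code − low) / width = (99/250 − 9/25) / 3/25 = 3/10
  e: [0/1, 3/5) ← scaled code falls here ✓
  b: [3/5, 4/5) 
  c: [4/5, 1/1) 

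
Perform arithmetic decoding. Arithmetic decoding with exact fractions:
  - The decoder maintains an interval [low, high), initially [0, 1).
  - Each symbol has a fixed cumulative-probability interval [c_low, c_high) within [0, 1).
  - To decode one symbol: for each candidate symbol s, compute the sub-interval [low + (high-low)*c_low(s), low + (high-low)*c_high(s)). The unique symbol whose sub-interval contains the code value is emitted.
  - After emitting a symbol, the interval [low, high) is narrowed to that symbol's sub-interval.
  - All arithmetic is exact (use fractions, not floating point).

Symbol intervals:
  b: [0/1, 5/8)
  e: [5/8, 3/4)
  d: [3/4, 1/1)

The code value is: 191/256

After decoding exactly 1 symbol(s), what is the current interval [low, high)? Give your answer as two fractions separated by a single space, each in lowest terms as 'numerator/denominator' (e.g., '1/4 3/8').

Answer: 5/8 3/4

Derivation:
Step 1: interval [0/1, 1/1), width = 1/1 - 0/1 = 1/1
  'b': [0/1 + 1/1*0/1, 0/1 + 1/1*5/8) = [0/1, 5/8)
  'e': [0/1 + 1/1*5/8, 0/1 + 1/1*3/4) = [5/8, 3/4) <- contains code 191/256
  'd': [0/1 + 1/1*3/4, 0/1 + 1/1*1/1) = [3/4, 1/1)
  emit 'e', narrow to [5/8, 3/4)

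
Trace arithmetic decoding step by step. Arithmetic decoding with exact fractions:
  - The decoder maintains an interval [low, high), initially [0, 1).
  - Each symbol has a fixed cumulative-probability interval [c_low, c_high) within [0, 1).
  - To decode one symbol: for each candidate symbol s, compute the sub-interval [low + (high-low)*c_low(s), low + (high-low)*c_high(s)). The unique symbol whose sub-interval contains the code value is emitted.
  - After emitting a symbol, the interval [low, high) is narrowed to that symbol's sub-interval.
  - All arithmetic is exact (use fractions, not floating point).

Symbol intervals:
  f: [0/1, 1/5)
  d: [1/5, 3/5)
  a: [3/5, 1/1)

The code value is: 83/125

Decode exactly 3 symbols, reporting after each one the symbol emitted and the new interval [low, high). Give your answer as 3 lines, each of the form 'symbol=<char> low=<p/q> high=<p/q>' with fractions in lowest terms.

Answer: symbol=a low=3/5 high=1/1
symbol=f low=3/5 high=17/25
symbol=a low=81/125 high=17/25

Derivation:
Step 1: interval [0/1, 1/1), width = 1/1 - 0/1 = 1/1
  'f': [0/1 + 1/1*0/1, 0/1 + 1/1*1/5) = [0/1, 1/5)
  'd': [0/1 + 1/1*1/5, 0/1 + 1/1*3/5) = [1/5, 3/5)
  'a': [0/1 + 1/1*3/5, 0/1 + 1/1*1/1) = [3/5, 1/1) <- contains code 83/125
  emit 'a', narrow to [3/5, 1/1)
Step 2: interval [3/5, 1/1), width = 1/1 - 3/5 = 2/5
  'f': [3/5 + 2/5*0/1, 3/5 + 2/5*1/5) = [3/5, 17/25) <- contains code 83/125
  'd': [3/5 + 2/5*1/5, 3/5 + 2/5*3/5) = [17/25, 21/25)
  'a': [3/5 + 2/5*3/5, 3/5 + 2/5*1/1) = [21/25, 1/1)
  emit 'f', narrow to [3/5, 17/25)
Step 3: interval [3/5, 17/25), width = 17/25 - 3/5 = 2/25
  'f': [3/5 + 2/25*0/1, 3/5 + 2/25*1/5) = [3/5, 77/125)
  'd': [3/5 + 2/25*1/5, 3/5 + 2/25*3/5) = [77/125, 81/125)
  'a': [3/5 + 2/25*3/5, 3/5 + 2/25*1/1) = [81/125, 17/25) <- contains code 83/125
  emit 'a', narrow to [81/125, 17/25)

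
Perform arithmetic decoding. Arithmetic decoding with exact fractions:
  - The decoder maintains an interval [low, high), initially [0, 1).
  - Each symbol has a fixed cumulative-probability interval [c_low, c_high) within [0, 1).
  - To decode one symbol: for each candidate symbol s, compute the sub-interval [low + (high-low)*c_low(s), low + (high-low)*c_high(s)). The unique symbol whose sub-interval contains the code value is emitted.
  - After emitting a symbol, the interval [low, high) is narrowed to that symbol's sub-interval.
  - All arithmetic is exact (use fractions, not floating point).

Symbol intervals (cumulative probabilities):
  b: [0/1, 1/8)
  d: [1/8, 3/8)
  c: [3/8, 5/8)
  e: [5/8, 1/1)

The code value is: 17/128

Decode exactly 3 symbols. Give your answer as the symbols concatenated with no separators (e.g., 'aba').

Step 1: interval [0/1, 1/1), width = 1/1 - 0/1 = 1/1
  'b': [0/1 + 1/1*0/1, 0/1 + 1/1*1/8) = [0/1, 1/8)
  'd': [0/1 + 1/1*1/8, 0/1 + 1/1*3/8) = [1/8, 3/8) <- contains code 17/128
  'c': [0/1 + 1/1*3/8, 0/1 + 1/1*5/8) = [3/8, 5/8)
  'e': [0/1 + 1/1*5/8, 0/1 + 1/1*1/1) = [5/8, 1/1)
  emit 'd', narrow to [1/8, 3/8)
Step 2: interval [1/8, 3/8), width = 3/8 - 1/8 = 1/4
  'b': [1/8 + 1/4*0/1, 1/8 + 1/4*1/8) = [1/8, 5/32) <- contains code 17/128
  'd': [1/8 + 1/4*1/8, 1/8 + 1/4*3/8) = [5/32, 7/32)
  'c': [1/8 + 1/4*3/8, 1/8 + 1/4*5/8) = [7/32, 9/32)
  'e': [1/8 + 1/4*5/8, 1/8 + 1/4*1/1) = [9/32, 3/8)
  emit 'b', narrow to [1/8, 5/32)
Step 3: interval [1/8, 5/32), width = 5/32 - 1/8 = 1/32
  'b': [1/8 + 1/32*0/1, 1/8 + 1/32*1/8) = [1/8, 33/256)
  'd': [1/8 + 1/32*1/8, 1/8 + 1/32*3/8) = [33/256, 35/256) <- contains code 17/128
  'c': [1/8 + 1/32*3/8, 1/8 + 1/32*5/8) = [35/256, 37/256)
  'e': [1/8 + 1/32*5/8, 1/8 + 1/32*1/1) = [37/256, 5/32)
  emit 'd', narrow to [33/256, 35/256)

Answer: dbd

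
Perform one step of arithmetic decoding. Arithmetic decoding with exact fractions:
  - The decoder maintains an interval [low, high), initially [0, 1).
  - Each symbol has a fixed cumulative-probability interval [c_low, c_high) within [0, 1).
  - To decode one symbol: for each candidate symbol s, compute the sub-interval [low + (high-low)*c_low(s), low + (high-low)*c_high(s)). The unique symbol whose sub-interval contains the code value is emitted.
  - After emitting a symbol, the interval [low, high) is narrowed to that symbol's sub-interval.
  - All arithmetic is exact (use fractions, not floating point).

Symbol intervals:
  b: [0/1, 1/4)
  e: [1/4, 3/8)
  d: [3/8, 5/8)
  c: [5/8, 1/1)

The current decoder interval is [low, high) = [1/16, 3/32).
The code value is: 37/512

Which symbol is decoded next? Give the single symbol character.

Interval width = high − low = 3/32 − 1/16 = 1/32
Scaled code = (code − low) / width = (37/512 − 1/16) / 1/32 = 5/16
  b: [0/1, 1/4) 
  e: [1/4, 3/8) ← scaled code falls here ✓
  d: [3/8, 5/8) 
  c: [5/8, 1/1) 

Answer: e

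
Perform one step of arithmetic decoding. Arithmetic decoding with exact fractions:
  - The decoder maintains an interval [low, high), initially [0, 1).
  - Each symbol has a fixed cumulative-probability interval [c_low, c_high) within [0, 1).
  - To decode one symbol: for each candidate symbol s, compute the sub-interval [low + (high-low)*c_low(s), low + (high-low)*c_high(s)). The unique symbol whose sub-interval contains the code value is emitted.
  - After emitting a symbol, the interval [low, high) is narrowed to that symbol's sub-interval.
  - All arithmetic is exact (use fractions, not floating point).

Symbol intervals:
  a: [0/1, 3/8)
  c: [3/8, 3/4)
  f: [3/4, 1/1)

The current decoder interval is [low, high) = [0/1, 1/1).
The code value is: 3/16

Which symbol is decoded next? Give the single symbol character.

Interval width = high − low = 1/1 − 0/1 = 1/1
Scaled code = (code − low) / width = (3/16 − 0/1) / 1/1 = 3/16
  a: [0/1, 3/8) ← scaled code falls here ✓
  c: [3/8, 3/4) 
  f: [3/4, 1/1) 

Answer: a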